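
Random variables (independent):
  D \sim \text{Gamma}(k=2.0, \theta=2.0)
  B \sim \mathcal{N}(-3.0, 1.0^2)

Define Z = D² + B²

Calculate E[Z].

E[Z] = E[D²] + E[B²]
E[D²] = Var(D) + E[D]² = 8 + 16 = 24
E[B²] = Var(B) + E[B]² = 1 + 9 = 10
E[Z] = 24 + 10 = 34

34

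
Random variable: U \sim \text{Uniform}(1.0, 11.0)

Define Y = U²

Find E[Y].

Using E[X²] = Var(X) + (E[X])²:
E[U] = 6
Var(U) = (11 - 1)^2/12 = 8.3333333
E[U²] = 8.3333333 + 6² = 8.3333333 + 36 = 44.333333

44.333333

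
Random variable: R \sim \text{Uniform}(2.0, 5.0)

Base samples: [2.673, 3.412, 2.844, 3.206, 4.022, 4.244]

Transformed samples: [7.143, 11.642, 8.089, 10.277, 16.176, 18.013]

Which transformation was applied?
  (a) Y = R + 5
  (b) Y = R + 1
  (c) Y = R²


Checking option (c) Y = R²:
  R = 2.673 -> Y = 7.143 ✓
  R = 3.412 -> Y = 11.642 ✓
  R = 2.844 -> Y = 8.089 ✓
All samples match this transformation.

(c) R²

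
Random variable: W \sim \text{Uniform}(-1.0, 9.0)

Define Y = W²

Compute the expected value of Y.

Using E[X²] = Var(X) + (E[X])²:
E[W] = 4
Var(W) = (9 + 1)^2/12 = 8.3333333
E[W²] = 8.3333333 + 4² = 8.3333333 + 16 = 24.333333

24.333333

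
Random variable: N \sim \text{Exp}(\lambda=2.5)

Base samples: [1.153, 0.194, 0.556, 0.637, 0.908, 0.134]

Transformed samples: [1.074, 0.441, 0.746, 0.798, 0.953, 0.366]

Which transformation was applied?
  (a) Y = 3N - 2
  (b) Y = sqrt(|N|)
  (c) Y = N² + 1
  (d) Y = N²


Checking option (b) Y = sqrt(|N|):
  N = 1.153 -> Y = 1.074 ✓
  N = 0.194 -> Y = 0.441 ✓
  N = 0.556 -> Y = 0.746 ✓
All samples match this transformation.

(b) sqrt(|N|)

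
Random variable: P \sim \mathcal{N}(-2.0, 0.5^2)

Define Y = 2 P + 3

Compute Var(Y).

For Y = aP + b: Var(Y) = a² * Var(P)
Var(P) = 0.5^2 = 0.25
Var(Y) = 2² * 0.25 = 4 * 0.25 = 1

1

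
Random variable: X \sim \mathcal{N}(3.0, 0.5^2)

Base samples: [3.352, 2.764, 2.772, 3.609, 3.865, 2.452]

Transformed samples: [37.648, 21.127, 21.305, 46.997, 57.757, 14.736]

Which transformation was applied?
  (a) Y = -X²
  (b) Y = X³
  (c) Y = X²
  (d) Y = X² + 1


Checking option (b) Y = X³:
  X = 3.352 -> Y = 37.648 ✓
  X = 2.764 -> Y = 21.127 ✓
  X = 2.772 -> Y = 21.305 ✓
All samples match this transformation.

(b) X³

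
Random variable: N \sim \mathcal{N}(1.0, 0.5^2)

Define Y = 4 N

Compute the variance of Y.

For Y = aN + b: Var(Y) = a² * Var(N)
Var(N) = 0.5^2 = 0.25
Var(Y) = 4² * 0.25 = 16 * 0.25 = 4

4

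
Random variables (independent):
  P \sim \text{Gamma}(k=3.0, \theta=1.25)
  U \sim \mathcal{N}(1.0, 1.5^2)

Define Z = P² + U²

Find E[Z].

E[Z] = E[P²] + E[U²]
E[P²] = Var(P) + E[P]² = 4.6875 + 14.0625 = 18.75
E[U²] = Var(U) + E[U]² = 2.25 + 1 = 3.25
E[Z] = 18.75 + 3.25 = 22

22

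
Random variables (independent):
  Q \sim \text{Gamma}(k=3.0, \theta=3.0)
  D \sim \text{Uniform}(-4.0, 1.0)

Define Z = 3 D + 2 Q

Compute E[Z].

E[Z] = 2*E[Q] + 3*E[D]
E[Q] = 9
E[D] = -1.5
E[Z] = 2*9 + 3*(-1.5) = 13.5

13.5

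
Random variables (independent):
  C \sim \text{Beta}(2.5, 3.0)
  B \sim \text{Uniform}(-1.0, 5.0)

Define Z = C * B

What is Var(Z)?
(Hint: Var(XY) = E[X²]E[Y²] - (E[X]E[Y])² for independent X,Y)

Var(XY) = E[X²]E[Y²] - (E[X]E[Y])²
E[C] = 0.45454545, Var(C) = 0.038143675
E[B] = 2, Var(B) = 3
E[C²] = 0.038143675 + 0.45454545² = 0.24475524
E[B²] = 3 + 2² = 7
Var(Z) = 0.24475524*7 - (0.45454545*2)²
= 1.7132867 - 0.82644628 = 0.88684043

0.88684043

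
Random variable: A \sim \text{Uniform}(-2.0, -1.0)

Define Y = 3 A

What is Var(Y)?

For Y = aA + b: Var(Y) = a² * Var(A)
Var(A) = (-1 + 2)^2/12 = 0.083333333
Var(Y) = 3² * 0.083333333 = 9 * 0.083333333 = 0.75

0.75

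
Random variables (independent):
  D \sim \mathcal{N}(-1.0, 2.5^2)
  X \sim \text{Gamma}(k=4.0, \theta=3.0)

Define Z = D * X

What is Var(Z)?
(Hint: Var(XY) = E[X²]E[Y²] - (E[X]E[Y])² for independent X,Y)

Var(XY) = E[X²]E[Y²] - (E[X]E[Y])²
E[D] = -1, Var(D) = 6.25
E[X] = 12, Var(X) = 36
E[D²] = 6.25 + (-1)² = 7.25
E[X²] = 36 + 12² = 180
Var(Z) = 7.25*180 - (-1*12)²
= 1305 - 144 = 1161

1161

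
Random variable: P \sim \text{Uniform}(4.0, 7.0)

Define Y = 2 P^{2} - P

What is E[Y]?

E[Y] = 2*E[P²] - 1*E[P]
E[P] = 5.5
E[P²] = Var(P) + (E[P])² = 0.75 + 30.25 = 31
E[Y] = 2*31 - 1*5.5 = 56.5

56.5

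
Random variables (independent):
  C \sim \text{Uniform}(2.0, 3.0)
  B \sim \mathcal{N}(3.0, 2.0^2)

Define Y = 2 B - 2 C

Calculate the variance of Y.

For independent RVs: Var(aX + bY) = a²Var(X) + b²Var(Y)
Var(C) = 0.083333333
Var(B) = 4
Var(Y) = (-2)²*0.083333333 + 2²*4
= 4*0.083333333 + 4*4 = 16.333333

16.333333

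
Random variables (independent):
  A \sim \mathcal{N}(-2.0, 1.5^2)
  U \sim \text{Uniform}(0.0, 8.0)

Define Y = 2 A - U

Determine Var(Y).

For independent RVs: Var(aX + bY) = a²Var(X) + b²Var(Y)
Var(A) = 2.25
Var(U) = 5.3333333
Var(Y) = 2²*2.25 + (-1)²*5.3333333
= 4*2.25 + 1*5.3333333 = 14.333333

14.333333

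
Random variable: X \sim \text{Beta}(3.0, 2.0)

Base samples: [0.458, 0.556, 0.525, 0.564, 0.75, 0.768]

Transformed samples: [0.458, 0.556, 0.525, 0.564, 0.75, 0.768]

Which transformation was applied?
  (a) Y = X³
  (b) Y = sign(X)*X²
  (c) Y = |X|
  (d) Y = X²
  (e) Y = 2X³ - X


Checking option (c) Y = |X|:
  X = 0.458 -> Y = 0.458 ✓
  X = 0.556 -> Y = 0.556 ✓
  X = 0.525 -> Y = 0.525 ✓
All samples match this transformation.

(c) |X|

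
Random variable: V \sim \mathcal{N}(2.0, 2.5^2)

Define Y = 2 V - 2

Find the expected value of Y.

For Y = 2V - 2:
E[Y] = 2 * E[V] - 2
E[V] = 2.0 = 2
E[Y] = 2 * 2 - 2 = 2

2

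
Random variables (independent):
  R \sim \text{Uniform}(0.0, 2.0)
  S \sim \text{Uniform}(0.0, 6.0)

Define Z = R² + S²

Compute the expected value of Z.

E[Z] = E[R²] + E[S²]
E[R²] = Var(R) + E[R]² = 0.33333333 + 1 = 1.3333333
E[S²] = Var(S) + E[S]² = 3 + 9 = 12
E[Z] = 1.3333333 + 12 = 13.333333

13.333333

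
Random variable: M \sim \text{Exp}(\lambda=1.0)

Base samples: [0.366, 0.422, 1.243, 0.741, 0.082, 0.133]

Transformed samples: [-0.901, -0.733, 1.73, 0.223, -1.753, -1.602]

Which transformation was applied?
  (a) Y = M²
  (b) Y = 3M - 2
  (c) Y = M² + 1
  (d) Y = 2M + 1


Checking option (b) Y = 3M - 2:
  M = 0.366 -> Y = -0.901 ✓
  M = 0.422 -> Y = -0.733 ✓
  M = 1.243 -> Y = 1.73 ✓
All samples match this transformation.

(b) 3M - 2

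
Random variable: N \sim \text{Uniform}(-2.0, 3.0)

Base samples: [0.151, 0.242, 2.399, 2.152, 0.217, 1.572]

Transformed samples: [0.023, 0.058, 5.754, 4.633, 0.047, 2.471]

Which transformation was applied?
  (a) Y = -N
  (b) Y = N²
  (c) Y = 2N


Checking option (b) Y = N²:
  N = 0.151 -> Y = 0.023 ✓
  N = 0.242 -> Y = 0.058 ✓
  N = 2.399 -> Y = 5.754 ✓
All samples match this transformation.

(b) N²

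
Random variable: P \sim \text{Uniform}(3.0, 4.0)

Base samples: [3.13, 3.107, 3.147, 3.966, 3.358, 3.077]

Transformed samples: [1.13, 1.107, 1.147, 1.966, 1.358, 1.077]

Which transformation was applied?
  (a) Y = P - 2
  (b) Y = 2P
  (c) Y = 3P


Checking option (a) Y = P - 2:
  P = 3.13 -> Y = 1.13 ✓
  P = 3.107 -> Y = 1.107 ✓
  P = 3.147 -> Y = 1.147 ✓
All samples match this transformation.

(a) P - 2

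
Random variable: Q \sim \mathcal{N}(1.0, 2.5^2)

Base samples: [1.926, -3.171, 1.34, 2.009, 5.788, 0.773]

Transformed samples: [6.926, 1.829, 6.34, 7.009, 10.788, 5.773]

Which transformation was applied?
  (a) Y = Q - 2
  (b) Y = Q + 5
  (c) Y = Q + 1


Checking option (b) Y = Q + 5:
  Q = 1.926 -> Y = 6.926 ✓
  Q = -3.171 -> Y = 1.829 ✓
  Q = 1.34 -> Y = 6.34 ✓
All samples match this transformation.

(b) Q + 5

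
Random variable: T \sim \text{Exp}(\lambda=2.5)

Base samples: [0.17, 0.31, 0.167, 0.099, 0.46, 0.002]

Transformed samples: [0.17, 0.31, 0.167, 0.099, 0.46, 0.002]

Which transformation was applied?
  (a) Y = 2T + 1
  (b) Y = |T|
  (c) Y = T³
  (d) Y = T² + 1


Checking option (b) Y = |T|:
  T = 0.17 -> Y = 0.17 ✓
  T = 0.31 -> Y = 0.31 ✓
  T = 0.167 -> Y = 0.167 ✓
All samples match this transformation.

(b) |T|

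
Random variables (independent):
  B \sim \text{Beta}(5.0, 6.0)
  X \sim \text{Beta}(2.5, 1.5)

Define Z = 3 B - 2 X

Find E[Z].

E[Z] = 3*E[B] - 2*E[X]
E[B] = 0.45454545
E[X] = 0.625
E[Z] = 3*0.45454545 - 2*0.625 = 0.11363636

0.11363636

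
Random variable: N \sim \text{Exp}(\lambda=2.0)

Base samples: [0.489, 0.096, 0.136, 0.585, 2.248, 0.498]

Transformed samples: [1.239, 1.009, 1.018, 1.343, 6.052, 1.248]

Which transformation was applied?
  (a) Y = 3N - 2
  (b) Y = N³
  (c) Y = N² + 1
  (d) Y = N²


Checking option (c) Y = N² + 1:
  N = 0.489 -> Y = 1.239 ✓
  N = 0.096 -> Y = 1.009 ✓
  N = 0.136 -> Y = 1.018 ✓
All samples match this transformation.

(c) N² + 1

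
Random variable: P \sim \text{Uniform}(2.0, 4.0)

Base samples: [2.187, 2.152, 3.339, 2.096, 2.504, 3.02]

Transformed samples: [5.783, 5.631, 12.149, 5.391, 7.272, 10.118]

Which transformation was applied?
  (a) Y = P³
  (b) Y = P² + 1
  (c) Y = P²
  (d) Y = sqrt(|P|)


Checking option (b) Y = P² + 1:
  P = 2.187 -> Y = 5.783 ✓
  P = 2.152 -> Y = 5.631 ✓
  P = 3.339 -> Y = 12.149 ✓
All samples match this transformation.

(b) P² + 1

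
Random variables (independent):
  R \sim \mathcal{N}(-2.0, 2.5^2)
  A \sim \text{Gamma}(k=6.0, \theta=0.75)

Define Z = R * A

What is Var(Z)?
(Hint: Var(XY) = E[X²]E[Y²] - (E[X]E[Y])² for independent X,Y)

Var(XY) = E[X²]E[Y²] - (E[X]E[Y])²
E[R] = -2, Var(R) = 6.25
E[A] = 4.5, Var(A) = 3.375
E[R²] = 6.25 + (-2)² = 10.25
E[A²] = 3.375 + 4.5² = 23.625
Var(Z) = 10.25*23.625 - (-2*4.5)²
= 242.15625 - 81 = 161.15625

161.15625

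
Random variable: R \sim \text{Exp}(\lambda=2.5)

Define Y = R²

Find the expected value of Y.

Using E[X²] = Var(X) + (E[X])²:
E[R] = 0.4
Var(R) = 1/2.5^2 = 0.16
E[R²] = 0.16 + 0.4² = 0.16 + 0.16 = 0.32

0.32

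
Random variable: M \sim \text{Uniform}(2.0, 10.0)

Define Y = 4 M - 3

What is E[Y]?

For Y = 4M - 3:
E[Y] = 4 * E[M] - 3
E[M] = (2 + 10)/2 = 6
E[Y] = 4 * 6 - 3 = 21

21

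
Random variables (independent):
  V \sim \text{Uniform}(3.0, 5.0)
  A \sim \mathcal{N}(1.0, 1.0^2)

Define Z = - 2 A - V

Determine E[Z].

E[Z] = -1*E[V] - 2*E[A]
E[V] = 4
E[A] = 1
E[Z] = -1*4 - 2*1 = -6

-6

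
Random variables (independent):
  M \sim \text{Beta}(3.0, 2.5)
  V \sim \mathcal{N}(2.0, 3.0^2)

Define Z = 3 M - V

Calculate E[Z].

E[Z] = 3*E[M] - 1*E[V]
E[M] = 0.54545455
E[V] = 2
E[Z] = 3*0.54545455 - 1*2 = -0.36363636

-0.36363636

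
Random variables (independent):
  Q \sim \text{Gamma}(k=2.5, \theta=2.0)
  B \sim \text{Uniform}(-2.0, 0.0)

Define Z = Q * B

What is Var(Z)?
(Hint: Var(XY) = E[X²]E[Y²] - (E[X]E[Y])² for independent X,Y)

Var(XY) = E[X²]E[Y²] - (E[X]E[Y])²
E[Q] = 5, Var(Q) = 10
E[B] = -1, Var(B) = 0.33333333
E[Q²] = 10 + 5² = 35
E[B²] = 0.33333333 + (-1)² = 1.3333333
Var(Z) = 35*1.3333333 - (5*(-1))²
= 46.666667 - 25 = 21.666667

21.666667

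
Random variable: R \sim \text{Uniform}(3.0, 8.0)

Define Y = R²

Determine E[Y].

Using E[X²] = Var(X) + (E[X])²:
E[R] = 5.5
Var(R) = (8 - 3)^2/12 = 2.0833333
E[R²] = 2.0833333 + 5.5² = 2.0833333 + 30.25 = 32.333333

32.333333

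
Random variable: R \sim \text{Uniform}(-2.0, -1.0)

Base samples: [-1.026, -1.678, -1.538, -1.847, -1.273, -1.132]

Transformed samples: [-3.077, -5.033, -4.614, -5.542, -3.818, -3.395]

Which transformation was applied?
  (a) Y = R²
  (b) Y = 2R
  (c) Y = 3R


Checking option (c) Y = 3R:
  R = -1.026 -> Y = -3.077 ✓
  R = -1.678 -> Y = -5.033 ✓
  R = -1.538 -> Y = -4.614 ✓
All samples match this transformation.

(c) 3R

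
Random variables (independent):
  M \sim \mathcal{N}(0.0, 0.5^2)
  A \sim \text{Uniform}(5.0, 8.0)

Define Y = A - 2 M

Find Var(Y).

For independent RVs: Var(aX + bY) = a²Var(X) + b²Var(Y)
Var(M) = 0.25
Var(A) = 0.75
Var(Y) = (-2)²*0.25 + 1²*0.75
= 4*0.25 + 1*0.75 = 1.75

1.75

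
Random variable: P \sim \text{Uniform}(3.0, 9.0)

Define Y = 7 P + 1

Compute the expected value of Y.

For Y = 7P + 1:
E[Y] = 7 * E[P] + 1
E[P] = (3 + 9)/2 = 6
E[Y] = 7 * 6 + 1 = 43

43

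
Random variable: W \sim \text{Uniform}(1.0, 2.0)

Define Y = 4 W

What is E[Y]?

For Y = 4W:
E[Y] = 4 * E[W]
E[W] = (1 + 2)/2 = 1.5
E[Y] = 4 * 1.5 = 6

6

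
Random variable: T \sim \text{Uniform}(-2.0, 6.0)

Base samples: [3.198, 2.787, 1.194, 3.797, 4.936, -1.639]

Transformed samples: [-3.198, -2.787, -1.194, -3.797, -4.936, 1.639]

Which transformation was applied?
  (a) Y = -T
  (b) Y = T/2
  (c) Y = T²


Checking option (a) Y = -T:
  T = 3.198 -> Y = -3.198 ✓
  T = 2.787 -> Y = -2.787 ✓
  T = 1.194 -> Y = -1.194 ✓
All samples match this transformation.

(a) -T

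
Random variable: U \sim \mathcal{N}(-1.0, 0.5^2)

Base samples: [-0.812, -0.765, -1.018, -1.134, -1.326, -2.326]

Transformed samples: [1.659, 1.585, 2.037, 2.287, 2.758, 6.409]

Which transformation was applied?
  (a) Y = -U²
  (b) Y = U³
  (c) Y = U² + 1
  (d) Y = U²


Checking option (c) Y = U² + 1:
  U = -0.812 -> Y = 1.659 ✓
  U = -0.765 -> Y = 1.585 ✓
  U = -1.018 -> Y = 2.037 ✓
All samples match this transformation.

(c) U² + 1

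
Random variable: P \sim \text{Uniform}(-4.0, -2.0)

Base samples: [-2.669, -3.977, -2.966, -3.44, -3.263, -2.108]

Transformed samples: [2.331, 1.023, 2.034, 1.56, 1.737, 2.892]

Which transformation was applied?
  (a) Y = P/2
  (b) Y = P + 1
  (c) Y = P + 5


Checking option (c) Y = P + 5:
  P = -2.669 -> Y = 2.331 ✓
  P = -3.977 -> Y = 1.023 ✓
  P = -2.966 -> Y = 2.034 ✓
All samples match this transformation.

(c) P + 5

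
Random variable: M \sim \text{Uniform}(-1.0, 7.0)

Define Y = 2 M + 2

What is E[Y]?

For Y = 2M + 2:
E[Y] = 2 * E[M] + 2
E[M] = (-1 + 7)/2 = 3
E[Y] = 2 * 3 + 2 = 8

8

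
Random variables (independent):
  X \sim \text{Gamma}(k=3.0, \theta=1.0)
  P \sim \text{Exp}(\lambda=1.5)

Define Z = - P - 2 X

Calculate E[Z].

E[Z] = -2*E[X] - 1*E[P]
E[X] = 3
E[P] = 0.66666667
E[Z] = -2*3 - 1*0.66666667 = -6.6666667

-6.6666667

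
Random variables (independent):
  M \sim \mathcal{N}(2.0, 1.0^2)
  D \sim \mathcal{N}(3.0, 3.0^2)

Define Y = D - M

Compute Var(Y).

For independent RVs: Var(aX + bY) = a²Var(X) + b²Var(Y)
Var(M) = 1
Var(D) = 9
Var(Y) = (-1)²*1 + 1²*9
= 1*1 + 1*9 = 10

10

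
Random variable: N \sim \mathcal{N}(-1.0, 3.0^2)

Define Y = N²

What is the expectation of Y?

E[N²] = Var(N) + (E[N])² = 9 + 1 = 10

10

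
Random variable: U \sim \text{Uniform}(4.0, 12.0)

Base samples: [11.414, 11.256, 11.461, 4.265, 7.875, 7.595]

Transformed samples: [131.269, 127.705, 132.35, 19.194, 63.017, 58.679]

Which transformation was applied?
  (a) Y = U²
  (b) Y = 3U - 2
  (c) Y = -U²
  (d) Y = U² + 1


Checking option (d) Y = U² + 1:
  U = 11.414 -> Y = 131.269 ✓
  U = 11.256 -> Y = 127.705 ✓
  U = 11.461 -> Y = 132.35 ✓
All samples match this transformation.

(d) U² + 1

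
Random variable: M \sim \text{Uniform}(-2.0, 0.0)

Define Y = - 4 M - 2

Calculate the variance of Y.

For Y = aM + b: Var(Y) = a² * Var(M)
Var(M) = (0 + 2)^2/12 = 0.33333333
Var(Y) = (-4)² * 0.33333333 = 16 * 0.33333333 = 5.3333333

5.3333333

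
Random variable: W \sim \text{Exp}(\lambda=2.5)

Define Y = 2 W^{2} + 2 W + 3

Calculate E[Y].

E[Y] = 2*E[W²] + 2*E[W] + 3
E[W] = 0.4
E[W²] = Var(W) + (E[W])² = 0.16 + 0.16 = 0.32
E[Y] = 2*0.32 + 2*0.4 + 3 = 4.44

4.44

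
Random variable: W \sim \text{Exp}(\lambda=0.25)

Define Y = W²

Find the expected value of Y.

Using E[X²] = Var(X) + (E[X])²:
E[W] = 4
Var(W) = 1/0.25^2 = 16
E[W²] = 16 + 4² = 16 + 16 = 32

32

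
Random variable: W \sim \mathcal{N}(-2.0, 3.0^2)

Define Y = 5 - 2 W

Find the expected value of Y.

For Y = -2W + 5:
E[Y] = -2 * E[W] + 5
E[W] = -2.0 = -2
E[Y] = -2 * (-2) + 5 = 9

9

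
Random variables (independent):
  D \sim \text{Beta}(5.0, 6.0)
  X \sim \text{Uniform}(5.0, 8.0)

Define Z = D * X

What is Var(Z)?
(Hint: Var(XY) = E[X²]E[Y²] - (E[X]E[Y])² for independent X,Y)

Var(XY) = E[X²]E[Y²] - (E[X]E[Y])²
E[D] = 0.45454545, Var(D) = 0.020661157
E[X] = 6.5, Var(X) = 0.75
E[D²] = 0.020661157 + 0.45454545² = 0.22727273
E[X²] = 0.75 + 6.5² = 43
Var(Z) = 0.22727273*43 - (0.45454545*6.5)²
= 9.7727273 - 8.7293388 = 1.0433884

1.0433884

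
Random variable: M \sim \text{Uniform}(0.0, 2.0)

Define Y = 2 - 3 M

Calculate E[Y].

For Y = -3M + 2:
E[Y] = -3 * E[M] + 2
E[M] = (0 + 2)/2 = 1
E[Y] = -3 * 1 + 2 = -1

-1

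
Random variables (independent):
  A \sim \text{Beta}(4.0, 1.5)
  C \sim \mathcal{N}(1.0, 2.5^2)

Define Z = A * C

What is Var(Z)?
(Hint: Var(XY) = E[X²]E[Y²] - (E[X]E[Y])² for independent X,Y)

Var(XY) = E[X²]E[Y²] - (E[X]E[Y])²
E[A] = 0.72727273, Var(A) = 0.03051494
E[C] = 1, Var(C) = 6.25
E[A²] = 0.03051494 + 0.72727273² = 0.55944056
E[C²] = 6.25 + 1² = 7.25
Var(Z) = 0.55944056*7.25 - (0.72727273*1)²
= 4.0559441 - 0.52892562 = 3.5270184

3.5270184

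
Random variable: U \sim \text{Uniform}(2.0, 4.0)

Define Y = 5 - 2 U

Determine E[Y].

For Y = -2U + 5:
E[Y] = -2 * E[U] + 5
E[U] = (2 + 4)/2 = 3
E[Y] = -2 * 3 + 5 = -1

-1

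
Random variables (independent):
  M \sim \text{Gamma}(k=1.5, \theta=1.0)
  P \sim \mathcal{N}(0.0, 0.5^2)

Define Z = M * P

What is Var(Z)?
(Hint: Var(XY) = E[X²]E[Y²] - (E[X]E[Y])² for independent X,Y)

Var(XY) = E[X²]E[Y²] - (E[X]E[Y])²
E[M] = 1.5, Var(M) = 1.5
E[P] = 0, Var(P) = 0.25
E[M²] = 1.5 + 1.5² = 3.75
E[P²] = 0.25 + 0² = 0.25
Var(Z) = 3.75*0.25 - (1.5*0)²
= 0.9375 - 0 = 0.9375

0.9375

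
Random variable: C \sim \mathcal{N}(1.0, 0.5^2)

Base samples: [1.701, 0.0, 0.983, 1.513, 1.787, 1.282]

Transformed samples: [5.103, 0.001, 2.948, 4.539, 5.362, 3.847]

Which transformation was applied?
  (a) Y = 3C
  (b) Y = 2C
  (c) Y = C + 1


Checking option (a) Y = 3C:
  C = 1.701 -> Y = 5.103 ✓
  C = 0.0 -> Y = 0.001 ✓
  C = 0.983 -> Y = 2.948 ✓
All samples match this transformation.

(a) 3C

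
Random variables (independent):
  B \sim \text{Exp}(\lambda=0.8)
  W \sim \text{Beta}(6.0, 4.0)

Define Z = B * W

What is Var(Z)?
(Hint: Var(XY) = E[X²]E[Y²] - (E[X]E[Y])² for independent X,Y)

Var(XY) = E[X²]E[Y²] - (E[X]E[Y])²
E[B] = 1.25, Var(B) = 1.5625
E[W] = 0.6, Var(W) = 0.021818182
E[B²] = 1.5625 + 1.25² = 3.125
E[W²] = 0.021818182 + 0.6² = 0.38181818
Var(Z) = 3.125*0.38181818 - (1.25*0.6)²
= 1.1931818 - 0.5625 = 0.63068182

0.63068182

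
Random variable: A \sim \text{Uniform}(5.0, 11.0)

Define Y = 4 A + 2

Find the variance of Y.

For Y = aA + b: Var(Y) = a² * Var(A)
Var(A) = (11 - 5)^2/12 = 3
Var(Y) = 4² * 3 = 16 * 3 = 48

48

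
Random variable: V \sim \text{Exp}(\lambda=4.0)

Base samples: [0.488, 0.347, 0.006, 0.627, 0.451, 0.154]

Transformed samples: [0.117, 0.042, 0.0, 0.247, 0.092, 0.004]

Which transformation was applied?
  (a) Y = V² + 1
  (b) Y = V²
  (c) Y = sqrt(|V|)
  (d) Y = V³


Checking option (d) Y = V³:
  V = 0.488 -> Y = 0.117 ✓
  V = 0.347 -> Y = 0.042 ✓
  V = 0.006 -> Y = 0.0 ✓
All samples match this transformation.

(d) V³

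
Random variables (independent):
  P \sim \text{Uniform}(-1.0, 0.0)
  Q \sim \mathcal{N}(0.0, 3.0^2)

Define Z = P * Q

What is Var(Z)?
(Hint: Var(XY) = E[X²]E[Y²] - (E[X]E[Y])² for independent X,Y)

Var(XY) = E[X²]E[Y²] - (E[X]E[Y])²
E[P] = -0.5, Var(P) = 0.083333333
E[Q] = 0, Var(Q) = 9
E[P²] = 0.083333333 + (-0.5)² = 0.33333333
E[Q²] = 9 + 0² = 9
Var(Z) = 0.33333333*9 - (-0.5*0)²
= 3 - 0 = 3

3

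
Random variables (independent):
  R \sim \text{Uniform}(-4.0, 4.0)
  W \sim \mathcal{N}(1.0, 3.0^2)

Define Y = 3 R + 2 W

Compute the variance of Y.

For independent RVs: Var(aX + bY) = a²Var(X) + b²Var(Y)
Var(R) = 5.3333333
Var(W) = 9
Var(Y) = 3²*5.3333333 + 2²*9
= 9*5.3333333 + 4*9 = 84

84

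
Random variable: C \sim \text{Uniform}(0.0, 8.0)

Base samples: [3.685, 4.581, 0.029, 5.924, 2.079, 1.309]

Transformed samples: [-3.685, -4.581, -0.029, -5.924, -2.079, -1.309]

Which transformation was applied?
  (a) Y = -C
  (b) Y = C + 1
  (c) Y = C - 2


Checking option (a) Y = -C:
  C = 3.685 -> Y = -3.685 ✓
  C = 4.581 -> Y = -4.581 ✓
  C = 0.029 -> Y = -0.029 ✓
All samples match this transformation.

(a) -C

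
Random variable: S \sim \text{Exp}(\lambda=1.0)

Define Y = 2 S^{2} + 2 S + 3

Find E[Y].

E[Y] = 2*E[S²] + 2*E[S] + 3
E[S] = 1
E[S²] = Var(S) + (E[S])² = 1 + 1 = 2
E[Y] = 2*2 + 2*1 + 3 = 9

9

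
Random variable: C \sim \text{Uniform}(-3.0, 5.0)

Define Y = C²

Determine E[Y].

Using E[X²] = Var(X) + (E[X])²:
E[C] = 1
Var(C) = (5 + 3)^2/12 = 5.3333333
E[C²] = 5.3333333 + 1² = 5.3333333 + 1 = 6.3333333

6.3333333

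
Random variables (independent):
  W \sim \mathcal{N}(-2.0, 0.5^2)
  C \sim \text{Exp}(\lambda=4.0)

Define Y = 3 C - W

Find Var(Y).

For independent RVs: Var(aX + bY) = a²Var(X) + b²Var(Y)
Var(W) = 0.25
Var(C) = 0.0625
Var(Y) = (-1)²*0.25 + 3²*0.0625
= 1*0.25 + 9*0.0625 = 0.8125

0.8125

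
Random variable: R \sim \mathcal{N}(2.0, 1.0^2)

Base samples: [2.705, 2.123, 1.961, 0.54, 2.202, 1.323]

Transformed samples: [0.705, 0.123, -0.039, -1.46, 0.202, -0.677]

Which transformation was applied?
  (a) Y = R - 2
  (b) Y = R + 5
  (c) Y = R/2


Checking option (a) Y = R - 2:
  R = 2.705 -> Y = 0.705 ✓
  R = 2.123 -> Y = 0.123 ✓
  R = 1.961 -> Y = -0.039 ✓
All samples match this transformation.

(a) R - 2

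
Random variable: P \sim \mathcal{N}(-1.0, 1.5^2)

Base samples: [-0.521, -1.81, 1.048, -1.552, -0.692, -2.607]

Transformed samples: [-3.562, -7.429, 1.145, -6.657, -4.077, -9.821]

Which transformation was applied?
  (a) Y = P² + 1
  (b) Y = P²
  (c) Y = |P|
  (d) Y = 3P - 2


Checking option (d) Y = 3P - 2:
  P = -0.521 -> Y = -3.562 ✓
  P = -1.81 -> Y = -7.429 ✓
  P = 1.048 -> Y = 1.145 ✓
All samples match this transformation.

(d) 3P - 2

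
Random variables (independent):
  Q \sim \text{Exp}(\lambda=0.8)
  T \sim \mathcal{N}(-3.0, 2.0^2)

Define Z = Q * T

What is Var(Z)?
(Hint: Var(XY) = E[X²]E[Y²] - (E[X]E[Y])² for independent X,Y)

Var(XY) = E[X²]E[Y²] - (E[X]E[Y])²
E[Q] = 1.25, Var(Q) = 1.5625
E[T] = -3, Var(T) = 4
E[Q²] = 1.5625 + 1.25² = 3.125
E[T²] = 4 + (-3)² = 13
Var(Z) = 3.125*13 - (1.25*(-3))²
= 40.625 - 14.0625 = 26.5625

26.5625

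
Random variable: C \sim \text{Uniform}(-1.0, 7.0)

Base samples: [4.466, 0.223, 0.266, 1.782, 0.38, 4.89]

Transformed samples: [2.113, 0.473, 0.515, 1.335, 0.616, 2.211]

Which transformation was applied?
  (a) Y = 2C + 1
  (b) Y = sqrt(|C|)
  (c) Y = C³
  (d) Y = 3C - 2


Checking option (b) Y = sqrt(|C|):
  C = 4.466 -> Y = 2.113 ✓
  C = 0.223 -> Y = 0.473 ✓
  C = 0.266 -> Y = 0.515 ✓
All samples match this transformation.

(b) sqrt(|C|)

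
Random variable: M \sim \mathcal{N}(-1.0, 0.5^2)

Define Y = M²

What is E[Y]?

Using E[X²] = Var(X) + (E[X])²:
E[M] = -1
Var(M) = 0.5^2 = 0.25
E[M²] = 0.25 + (-1)² = 0.25 + 1 = 1.25

1.25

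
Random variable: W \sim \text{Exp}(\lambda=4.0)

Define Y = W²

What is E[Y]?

Using E[X²] = Var(X) + (E[X])²:
E[W] = 0.25
Var(W) = 1/4.0^2 = 0.0625
E[W²] = 0.0625 + 0.25² = 0.0625 + 0.0625 = 0.125

0.125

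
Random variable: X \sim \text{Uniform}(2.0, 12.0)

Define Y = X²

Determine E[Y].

E[X²] = Var(X) + (E[X])² = 8.3333333 + 49 = 57.333333

57.333333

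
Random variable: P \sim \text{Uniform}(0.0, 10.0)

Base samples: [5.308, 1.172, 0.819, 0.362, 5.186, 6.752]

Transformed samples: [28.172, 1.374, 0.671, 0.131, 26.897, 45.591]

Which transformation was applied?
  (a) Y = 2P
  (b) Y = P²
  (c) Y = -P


Checking option (b) Y = P²:
  P = 5.308 -> Y = 28.172 ✓
  P = 1.172 -> Y = 1.374 ✓
  P = 0.819 -> Y = 0.671 ✓
All samples match this transformation.

(b) P²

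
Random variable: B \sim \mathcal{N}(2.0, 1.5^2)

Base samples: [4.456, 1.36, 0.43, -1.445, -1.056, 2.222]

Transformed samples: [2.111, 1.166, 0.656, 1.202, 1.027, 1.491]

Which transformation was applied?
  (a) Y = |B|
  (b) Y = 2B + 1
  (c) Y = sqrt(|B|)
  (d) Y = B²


Checking option (c) Y = sqrt(|B|):
  B = 4.456 -> Y = 2.111 ✓
  B = 1.36 -> Y = 1.166 ✓
  B = 0.43 -> Y = 0.656 ✓
All samples match this transformation.

(c) sqrt(|B|)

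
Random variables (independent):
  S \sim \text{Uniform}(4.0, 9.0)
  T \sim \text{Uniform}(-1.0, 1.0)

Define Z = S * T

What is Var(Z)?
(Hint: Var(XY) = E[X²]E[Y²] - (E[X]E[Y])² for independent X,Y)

Var(XY) = E[X²]E[Y²] - (E[X]E[Y])²
E[S] = 6.5, Var(S) = 2.0833333
E[T] = 0, Var(T) = 0.33333333
E[S²] = 2.0833333 + 6.5² = 44.333333
E[T²] = 0.33333333 + 0² = 0.33333333
Var(Z) = 44.333333*0.33333333 - (6.5*0)²
= 14.777778 - 0 = 14.777778

14.777778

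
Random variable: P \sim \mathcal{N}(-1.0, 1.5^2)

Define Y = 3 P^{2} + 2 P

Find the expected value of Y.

E[Y] = 3*E[P²] + 2*E[P]
E[P] = -1
E[P²] = Var(P) + (E[P])² = 2.25 + 1 = 3.25
E[Y] = 3*3.25 + 2*(-1) = 7.75

7.75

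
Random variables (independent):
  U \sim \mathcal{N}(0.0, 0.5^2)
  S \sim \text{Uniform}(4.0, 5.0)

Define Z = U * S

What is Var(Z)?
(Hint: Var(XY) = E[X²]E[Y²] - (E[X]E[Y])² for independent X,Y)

Var(XY) = E[X²]E[Y²] - (E[X]E[Y])²
E[U] = 0, Var(U) = 0.25
E[S] = 4.5, Var(S) = 0.083333333
E[U²] = 0.25 + 0² = 0.25
E[S²] = 0.083333333 + 4.5² = 20.333333
Var(Z) = 0.25*20.333333 - (0*4.5)²
= 5.0833333 - 0 = 5.0833333

5.0833333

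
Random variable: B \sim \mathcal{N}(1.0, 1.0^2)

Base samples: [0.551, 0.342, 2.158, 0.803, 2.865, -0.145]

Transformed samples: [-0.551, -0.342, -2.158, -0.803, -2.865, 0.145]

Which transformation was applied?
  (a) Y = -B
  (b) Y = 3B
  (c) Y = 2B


Checking option (a) Y = -B:
  B = 0.551 -> Y = -0.551 ✓
  B = 0.342 -> Y = -0.342 ✓
  B = 2.158 -> Y = -2.158 ✓
All samples match this transformation.

(a) -B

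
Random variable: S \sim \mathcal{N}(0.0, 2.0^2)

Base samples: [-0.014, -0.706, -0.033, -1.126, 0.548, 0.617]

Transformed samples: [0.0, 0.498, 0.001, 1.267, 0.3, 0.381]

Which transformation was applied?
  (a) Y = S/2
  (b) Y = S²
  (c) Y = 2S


Checking option (b) Y = S²:
  S = -0.014 -> Y = 0.0 ✓
  S = -0.706 -> Y = 0.498 ✓
  S = -0.033 -> Y = 0.001 ✓
All samples match this transformation.

(b) S²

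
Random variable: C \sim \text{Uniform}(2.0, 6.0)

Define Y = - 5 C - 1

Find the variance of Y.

For Y = aC + b: Var(Y) = a² * Var(C)
Var(C) = (6 - 2)^2/12 = 1.3333333
Var(Y) = (-5)² * 1.3333333 = 25 * 1.3333333 = 33.333333

33.333333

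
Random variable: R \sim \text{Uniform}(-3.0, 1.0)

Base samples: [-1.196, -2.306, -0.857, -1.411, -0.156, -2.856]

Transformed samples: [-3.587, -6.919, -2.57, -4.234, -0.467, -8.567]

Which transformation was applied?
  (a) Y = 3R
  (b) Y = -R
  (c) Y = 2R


Checking option (a) Y = 3R:
  R = -1.196 -> Y = -3.587 ✓
  R = -2.306 -> Y = -6.919 ✓
  R = -0.857 -> Y = -2.57 ✓
All samples match this transformation.

(a) 3R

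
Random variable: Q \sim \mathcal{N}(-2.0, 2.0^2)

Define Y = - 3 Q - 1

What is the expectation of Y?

For Y = -3Q - 1:
E[Y] = -3 * E[Q] - 1
E[Q] = -2.0 = -2
E[Y] = -3 * (-2) - 1 = 5

5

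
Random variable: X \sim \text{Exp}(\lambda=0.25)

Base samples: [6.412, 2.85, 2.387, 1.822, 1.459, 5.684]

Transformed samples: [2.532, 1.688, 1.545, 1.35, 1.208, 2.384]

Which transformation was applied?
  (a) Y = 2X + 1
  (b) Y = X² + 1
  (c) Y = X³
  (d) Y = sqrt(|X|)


Checking option (d) Y = sqrt(|X|):
  X = 6.412 -> Y = 2.532 ✓
  X = 2.85 -> Y = 1.688 ✓
  X = 2.387 -> Y = 1.545 ✓
All samples match this transformation.

(d) sqrt(|X|)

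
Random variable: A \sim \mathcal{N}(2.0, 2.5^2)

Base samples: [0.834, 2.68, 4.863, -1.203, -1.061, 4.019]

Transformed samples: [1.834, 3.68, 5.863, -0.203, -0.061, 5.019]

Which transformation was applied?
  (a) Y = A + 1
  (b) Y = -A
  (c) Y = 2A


Checking option (a) Y = A + 1:
  A = 0.834 -> Y = 1.834 ✓
  A = 2.68 -> Y = 3.68 ✓
  A = 4.863 -> Y = 5.863 ✓
All samples match this transformation.

(a) A + 1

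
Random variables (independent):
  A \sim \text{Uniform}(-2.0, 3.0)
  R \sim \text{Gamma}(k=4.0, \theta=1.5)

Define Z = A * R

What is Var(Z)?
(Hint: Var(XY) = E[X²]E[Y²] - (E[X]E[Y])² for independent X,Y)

Var(XY) = E[X²]E[Y²] - (E[X]E[Y])²
E[A] = 0.5, Var(A) = 2.0833333
E[R] = 6, Var(R) = 9
E[A²] = 2.0833333 + 0.5² = 2.3333333
E[R²] = 9 + 6² = 45
Var(Z) = 2.3333333*45 - (0.5*6)²
= 105 - 9 = 96

96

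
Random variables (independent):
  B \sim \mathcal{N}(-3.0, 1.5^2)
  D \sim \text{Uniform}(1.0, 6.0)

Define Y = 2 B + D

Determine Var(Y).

For independent RVs: Var(aX + bY) = a²Var(X) + b²Var(Y)
Var(B) = 2.25
Var(D) = 2.0833333
Var(Y) = 2²*2.25 + 1²*2.0833333
= 4*2.25 + 1*2.0833333 = 11.083333

11.083333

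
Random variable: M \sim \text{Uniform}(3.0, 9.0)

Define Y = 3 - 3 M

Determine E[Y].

For Y = -3M + 3:
E[Y] = -3 * E[M] + 3
E[M] = (3 + 9)/2 = 6
E[Y] = -3 * 6 + 3 = -15

-15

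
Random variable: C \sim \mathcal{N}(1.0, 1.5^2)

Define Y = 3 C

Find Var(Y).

For Y = aC + b: Var(Y) = a² * Var(C)
Var(C) = 1.5^2 = 2.25
Var(Y) = 3² * 2.25 = 9 * 2.25 = 20.25

20.25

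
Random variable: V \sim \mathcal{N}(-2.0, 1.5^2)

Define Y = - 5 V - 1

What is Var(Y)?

For Y = aV + b: Var(Y) = a² * Var(V)
Var(V) = 1.5^2 = 2.25
Var(Y) = (-5)² * 2.25 = 25 * 2.25 = 56.25

56.25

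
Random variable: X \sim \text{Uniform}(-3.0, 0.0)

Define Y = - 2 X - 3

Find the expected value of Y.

For Y = -2X - 3:
E[Y] = -2 * E[X] - 3
E[X] = (-3 + 0)/2 = -1.5
E[Y] = -2 * (-1.5) - 3 = 0

0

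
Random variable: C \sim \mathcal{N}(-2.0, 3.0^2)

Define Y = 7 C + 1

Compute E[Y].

For Y = 7C + 1:
E[Y] = 7 * E[C] + 1
E[C] = -2.0 = -2
E[Y] = 7 * (-2) + 1 = -13

-13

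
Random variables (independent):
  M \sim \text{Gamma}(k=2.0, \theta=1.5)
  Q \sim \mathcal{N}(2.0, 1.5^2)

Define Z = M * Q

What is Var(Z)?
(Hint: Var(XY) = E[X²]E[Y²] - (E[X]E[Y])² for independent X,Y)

Var(XY) = E[X²]E[Y²] - (E[X]E[Y])²
E[M] = 3, Var(M) = 4.5
E[Q] = 2, Var(Q) = 2.25
E[M²] = 4.5 + 3² = 13.5
E[Q²] = 2.25 + 2² = 6.25
Var(Z) = 13.5*6.25 - (3*2)²
= 84.375 - 36 = 48.375

48.375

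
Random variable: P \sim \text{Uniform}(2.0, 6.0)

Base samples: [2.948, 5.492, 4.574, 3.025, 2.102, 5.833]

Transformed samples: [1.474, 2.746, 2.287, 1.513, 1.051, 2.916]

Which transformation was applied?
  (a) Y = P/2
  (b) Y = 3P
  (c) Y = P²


Checking option (a) Y = P/2:
  P = 2.948 -> Y = 1.474 ✓
  P = 5.492 -> Y = 2.746 ✓
  P = 4.574 -> Y = 2.287 ✓
All samples match this transformation.

(a) P/2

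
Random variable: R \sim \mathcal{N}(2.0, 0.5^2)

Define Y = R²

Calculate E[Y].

Using E[X²] = Var(X) + (E[X])²:
E[R] = 2
Var(R) = 0.5^2 = 0.25
E[R²] = 0.25 + 2² = 0.25 + 4 = 4.25

4.25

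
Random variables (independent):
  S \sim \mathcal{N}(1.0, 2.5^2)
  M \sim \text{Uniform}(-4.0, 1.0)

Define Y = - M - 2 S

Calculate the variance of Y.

For independent RVs: Var(aX + bY) = a²Var(X) + b²Var(Y)
Var(S) = 6.25
Var(M) = 2.0833333
Var(Y) = (-2)²*6.25 + (-1)²*2.0833333
= 4*6.25 + 1*2.0833333 = 27.083333

27.083333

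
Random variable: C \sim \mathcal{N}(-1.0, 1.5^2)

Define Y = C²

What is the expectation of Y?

E[C²] = Var(C) + (E[C])² = 2.25 + 1 = 3.25

3.25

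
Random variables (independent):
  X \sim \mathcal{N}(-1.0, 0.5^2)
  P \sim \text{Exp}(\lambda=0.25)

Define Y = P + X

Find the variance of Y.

For independent RVs: Var(aX + bY) = a²Var(X) + b²Var(Y)
Var(X) = 0.25
Var(P) = 16
Var(Y) = 1²*0.25 + 1²*16
= 1*0.25 + 1*16 = 16.25

16.25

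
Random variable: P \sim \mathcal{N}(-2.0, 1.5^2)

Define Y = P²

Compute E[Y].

E[P²] = Var(P) + (E[P])² = 2.25 + 4 = 6.25

6.25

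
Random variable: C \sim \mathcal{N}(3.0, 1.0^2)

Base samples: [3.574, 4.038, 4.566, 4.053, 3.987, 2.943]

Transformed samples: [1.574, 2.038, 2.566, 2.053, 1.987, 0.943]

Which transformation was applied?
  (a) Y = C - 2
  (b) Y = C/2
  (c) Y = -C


Checking option (a) Y = C - 2:
  C = 3.574 -> Y = 1.574 ✓
  C = 4.038 -> Y = 2.038 ✓
  C = 4.566 -> Y = 2.566 ✓
All samples match this transformation.

(a) C - 2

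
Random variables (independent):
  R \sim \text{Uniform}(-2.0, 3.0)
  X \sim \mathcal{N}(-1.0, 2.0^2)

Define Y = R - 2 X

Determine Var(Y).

For independent RVs: Var(aX + bY) = a²Var(X) + b²Var(Y)
Var(R) = 2.0833333
Var(X) = 4
Var(Y) = 1²*2.0833333 + (-2)²*4
= 1*2.0833333 + 4*4 = 18.083333

18.083333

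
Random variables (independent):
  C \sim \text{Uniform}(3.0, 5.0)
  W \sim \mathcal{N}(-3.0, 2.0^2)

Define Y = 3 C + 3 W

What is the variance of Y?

For independent RVs: Var(aX + bY) = a²Var(X) + b²Var(Y)
Var(C) = 0.33333333
Var(W) = 4
Var(Y) = 3²*0.33333333 + 3²*4
= 9*0.33333333 + 9*4 = 39

39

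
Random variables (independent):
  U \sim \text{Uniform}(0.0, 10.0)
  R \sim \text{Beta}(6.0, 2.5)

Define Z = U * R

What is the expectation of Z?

For independent RVs: E[XY] = E[X]*E[Y]
E[U] = 5
E[R] = 0.70588235
E[Z] = 5 * 0.70588235 = 3.5294118

3.5294118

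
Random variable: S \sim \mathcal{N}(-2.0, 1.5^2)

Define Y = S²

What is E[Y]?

E[S²] = Var(S) + (E[S])² = 2.25 + 4 = 6.25

6.25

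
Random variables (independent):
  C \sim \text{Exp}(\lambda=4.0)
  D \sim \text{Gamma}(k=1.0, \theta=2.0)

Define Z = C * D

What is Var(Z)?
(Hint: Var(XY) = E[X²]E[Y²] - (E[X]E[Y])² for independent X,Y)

Var(XY) = E[X²]E[Y²] - (E[X]E[Y])²
E[C] = 0.25, Var(C) = 0.0625
E[D] = 2, Var(D) = 4
E[C²] = 0.0625 + 0.25² = 0.125
E[D²] = 4 + 2² = 8
Var(Z) = 0.125*8 - (0.25*2)²
= 1 - 0.25 = 0.75

0.75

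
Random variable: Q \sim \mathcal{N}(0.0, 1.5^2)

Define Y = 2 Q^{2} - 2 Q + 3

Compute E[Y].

E[Y] = 2*E[Q²] - 2*E[Q] + 3
E[Q] = 0
E[Q²] = Var(Q) + (E[Q])² = 2.25 + 0 = 2.25
E[Y] = 2*2.25 - 2*0 + 3 = 7.5

7.5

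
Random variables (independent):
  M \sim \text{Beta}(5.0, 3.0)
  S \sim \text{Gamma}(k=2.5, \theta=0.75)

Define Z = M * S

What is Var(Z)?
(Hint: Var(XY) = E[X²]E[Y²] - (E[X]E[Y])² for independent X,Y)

Var(XY) = E[X²]E[Y²] - (E[X]E[Y])²
E[M] = 0.625, Var(M) = 0.026041667
E[S] = 1.875, Var(S) = 1.40625
E[M²] = 0.026041667 + 0.625² = 0.41666667
E[S²] = 1.40625 + 1.875² = 4.921875
Var(Z) = 0.41666667*4.921875 - (0.625*1.875)²
= 2.0507812 - 1.373291 = 0.67749023

0.67749023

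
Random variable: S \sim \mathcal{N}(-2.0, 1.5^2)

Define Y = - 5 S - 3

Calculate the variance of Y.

For Y = aS + b: Var(Y) = a² * Var(S)
Var(S) = 1.5^2 = 2.25
Var(Y) = (-5)² * 2.25 = 25 * 2.25 = 56.25

56.25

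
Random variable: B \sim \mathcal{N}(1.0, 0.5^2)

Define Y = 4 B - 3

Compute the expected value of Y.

For Y = 4B - 3:
E[Y] = 4 * E[B] - 3
E[B] = 1.0 = 1
E[Y] = 4 * 1 - 3 = 1

1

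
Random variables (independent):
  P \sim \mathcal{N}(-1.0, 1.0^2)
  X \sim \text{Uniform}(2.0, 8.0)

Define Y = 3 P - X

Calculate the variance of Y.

For independent RVs: Var(aX + bY) = a²Var(X) + b²Var(Y)
Var(P) = 1
Var(X) = 3
Var(Y) = 3²*1 + (-1)²*3
= 9*1 + 1*3 = 12

12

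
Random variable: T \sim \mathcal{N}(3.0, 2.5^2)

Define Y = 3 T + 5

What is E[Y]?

For Y = 3T + 5:
E[Y] = 3 * E[T] + 5
E[T] = 3.0 = 3
E[Y] = 3 * 3 + 5 = 14

14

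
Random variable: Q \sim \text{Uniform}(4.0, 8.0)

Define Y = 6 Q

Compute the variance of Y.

For Y = aQ + b: Var(Y) = a² * Var(Q)
Var(Q) = (8 - 4)^2/12 = 1.3333333
Var(Y) = 6² * 1.3333333 = 36 * 1.3333333 = 48

48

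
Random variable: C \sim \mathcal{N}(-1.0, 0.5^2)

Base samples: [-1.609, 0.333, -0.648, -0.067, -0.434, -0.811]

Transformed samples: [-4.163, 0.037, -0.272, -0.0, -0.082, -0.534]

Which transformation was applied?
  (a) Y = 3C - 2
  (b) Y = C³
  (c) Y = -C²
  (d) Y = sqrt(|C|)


Checking option (b) Y = C³:
  C = -1.609 -> Y = -4.163 ✓
  C = 0.333 -> Y = 0.037 ✓
  C = -0.648 -> Y = -0.272 ✓
All samples match this transformation.

(b) C³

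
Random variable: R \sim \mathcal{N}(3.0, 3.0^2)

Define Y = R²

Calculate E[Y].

E[R²] = Var(R) + (E[R])² = 9 + 9 = 18

18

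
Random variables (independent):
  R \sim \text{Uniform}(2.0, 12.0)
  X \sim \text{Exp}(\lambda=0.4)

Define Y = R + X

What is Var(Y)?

For independent RVs: Var(aX + bY) = a²Var(X) + b²Var(Y)
Var(R) = 8.3333333
Var(X) = 6.25
Var(Y) = 1²*8.3333333 + 1²*6.25
= 1*8.3333333 + 1*6.25 = 14.583333

14.583333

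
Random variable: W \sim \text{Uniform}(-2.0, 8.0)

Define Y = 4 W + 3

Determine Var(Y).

For Y = aW + b: Var(Y) = a² * Var(W)
Var(W) = (8 + 2)^2/12 = 8.3333333
Var(Y) = 4² * 8.3333333 = 16 * 8.3333333 = 133.33333

133.33333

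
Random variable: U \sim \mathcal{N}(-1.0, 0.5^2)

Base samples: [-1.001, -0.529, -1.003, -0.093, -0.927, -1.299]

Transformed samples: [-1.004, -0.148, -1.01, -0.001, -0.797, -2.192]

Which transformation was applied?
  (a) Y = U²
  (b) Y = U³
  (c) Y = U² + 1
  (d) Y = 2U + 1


Checking option (b) Y = U³:
  U = -1.001 -> Y = -1.004 ✓
  U = -0.529 -> Y = -0.148 ✓
  U = -1.003 -> Y = -1.01 ✓
All samples match this transformation.

(b) U³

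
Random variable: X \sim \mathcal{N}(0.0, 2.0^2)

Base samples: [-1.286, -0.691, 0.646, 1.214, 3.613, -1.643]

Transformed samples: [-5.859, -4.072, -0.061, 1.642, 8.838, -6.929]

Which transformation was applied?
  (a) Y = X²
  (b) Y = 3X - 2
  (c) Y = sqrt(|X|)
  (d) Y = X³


Checking option (b) Y = 3X - 2:
  X = -1.286 -> Y = -5.859 ✓
  X = -0.691 -> Y = -4.072 ✓
  X = 0.646 -> Y = -0.061 ✓
All samples match this transformation.

(b) 3X - 2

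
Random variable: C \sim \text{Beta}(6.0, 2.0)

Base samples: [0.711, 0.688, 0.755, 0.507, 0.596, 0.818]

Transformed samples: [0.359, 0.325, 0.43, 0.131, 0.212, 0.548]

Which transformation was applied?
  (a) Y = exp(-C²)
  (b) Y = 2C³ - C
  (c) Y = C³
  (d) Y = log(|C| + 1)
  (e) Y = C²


Checking option (c) Y = C³:
  C = 0.711 -> Y = 0.359 ✓
  C = 0.688 -> Y = 0.325 ✓
  C = 0.755 -> Y = 0.43 ✓
All samples match this transformation.

(c) C³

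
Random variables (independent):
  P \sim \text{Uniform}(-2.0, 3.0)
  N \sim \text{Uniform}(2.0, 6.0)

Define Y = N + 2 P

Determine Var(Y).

For independent RVs: Var(aX + bY) = a²Var(X) + b²Var(Y)
Var(P) = 2.0833333
Var(N) = 1.3333333
Var(Y) = 2²*2.0833333 + 1²*1.3333333
= 4*2.0833333 + 1*1.3333333 = 9.6666667

9.6666667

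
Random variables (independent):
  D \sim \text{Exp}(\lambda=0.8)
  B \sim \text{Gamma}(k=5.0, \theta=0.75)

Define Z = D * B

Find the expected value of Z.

For independent RVs: E[XY] = E[X]*E[Y]
E[D] = 1.25
E[B] = 3.75
E[Z] = 1.25 * 3.75 = 4.6875

4.6875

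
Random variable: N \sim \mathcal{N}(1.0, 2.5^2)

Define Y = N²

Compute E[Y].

Using E[X²] = Var(X) + (E[X])²:
E[N] = 1
Var(N) = 2.5^2 = 6.25
E[N²] = 6.25 + 1² = 6.25 + 1 = 7.25

7.25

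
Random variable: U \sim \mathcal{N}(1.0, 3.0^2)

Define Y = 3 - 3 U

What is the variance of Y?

For Y = aU + b: Var(Y) = a² * Var(U)
Var(U) = 3.0^2 = 9
Var(Y) = (-3)² * 9 = 9 * 9 = 81

81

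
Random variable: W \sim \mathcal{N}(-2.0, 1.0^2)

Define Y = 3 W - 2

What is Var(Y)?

For Y = aW + b: Var(Y) = a² * Var(W)
Var(W) = 1.0^2 = 1
Var(Y) = 3² * 1 = 9 * 1 = 9

9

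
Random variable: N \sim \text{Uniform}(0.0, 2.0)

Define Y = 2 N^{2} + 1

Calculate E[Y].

E[Y] = 2*E[N²] + 1
E[N] = 1
E[N²] = Var(N) + (E[N])² = 0.33333333 + 1 = 1.3333333
E[Y] = 2*1.3333333 + 1 = 3.6666667

3.6666667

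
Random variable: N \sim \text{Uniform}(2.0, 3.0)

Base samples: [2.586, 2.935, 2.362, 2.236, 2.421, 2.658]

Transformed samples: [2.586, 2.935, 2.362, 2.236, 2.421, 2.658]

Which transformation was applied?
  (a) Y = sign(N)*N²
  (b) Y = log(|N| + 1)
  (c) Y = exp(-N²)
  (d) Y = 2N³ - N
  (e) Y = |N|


Checking option (e) Y = |N|:
  N = 2.586 -> Y = 2.586 ✓
  N = 2.935 -> Y = 2.935 ✓
  N = 2.362 -> Y = 2.362 ✓
All samples match this transformation.

(e) |N|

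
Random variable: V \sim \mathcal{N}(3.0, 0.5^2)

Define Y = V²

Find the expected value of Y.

E[V²] = Var(V) + (E[V])² = 0.25 + 9 = 9.25

9.25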